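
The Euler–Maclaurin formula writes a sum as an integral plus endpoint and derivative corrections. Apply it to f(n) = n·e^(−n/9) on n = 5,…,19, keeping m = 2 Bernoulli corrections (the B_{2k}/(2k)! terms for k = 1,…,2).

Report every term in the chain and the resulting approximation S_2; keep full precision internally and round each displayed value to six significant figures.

S_2 ≈ 44.3273

The integral term ∫_5^19 x·e^(−x/9) dx = 41.7749.
½[f(5) + f(19)] = ½[2.86877 + 2.30096] = 2.58487.
Integral + boundary = 44.3598.
Correction k=1: B_{2}/2! · (f^{(1)}(19) − f^{(1)}(5)) = 1/12 · (-0.134559 − 0.255002) = -0.0324634.
Partial sum through k=1: 44.3273.
Correction k=2: B_{4}/4! · (f^{(3)}(19) − f^{(3)}(5)) = −1/720 · (0.00132898 − 0.0173149) = 2.22027e-05.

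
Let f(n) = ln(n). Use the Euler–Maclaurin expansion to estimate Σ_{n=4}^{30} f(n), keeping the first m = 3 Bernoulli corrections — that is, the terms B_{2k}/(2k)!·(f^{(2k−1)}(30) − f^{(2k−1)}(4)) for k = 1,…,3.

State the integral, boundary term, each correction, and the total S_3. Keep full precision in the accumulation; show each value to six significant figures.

S_3 ≈ 72.8665

Integral: ∫_4^30 ln(x) dx = 70.4907.
Endpoint term: (f(4) + f(30))/2 = (1.38629 + 3.40120)/2 = 2.39375.
Running total after boundary: 72.8845.
k=1: B_{2}/(2)! × [f^{(1)}(30) − f^{(1)}(4)] = 1/12 × (0.0333333 − 0.250000) = -0.0180556.
Partial sum through k=1: 72.8664.
k=2: B_{4}/(4)! × [f^{(3)}(30) − f^{(3)}(4)] = −1/720 × (7.40741e-05 − 0.0312500) = 4.32999e-05.
Partial sum through k=2: 72.8665.
k=3: B_{6}/(6)! × [f^{(5)}(30) − f^{(5)}(4)] = 1/30240 × (9.87654e-07 − 0.0234375) = -7.75017e-07.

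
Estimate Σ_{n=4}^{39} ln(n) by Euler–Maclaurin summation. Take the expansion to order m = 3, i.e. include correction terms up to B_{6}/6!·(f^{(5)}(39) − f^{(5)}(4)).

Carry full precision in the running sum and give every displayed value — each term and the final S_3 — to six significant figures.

S_3 ≈ 104.840

The integral term ∫_4^39 ln(x) dx = 102.334.
Endpoint term: (f(4) + f(39))/2 = (1.38629 + 3.66356)/2 = 2.52493.
Running total after boundary: 104.859.
k=1: B_{2}/(2)! × [f^{(1)}(39) − f^{(1)}(4)] = 1/12 × (0.0256410 − 0.250000) = -0.0186966.
Running total after k=1: 104.840.
k=2: B_{4}/(4)! × [f^{(3)}(39) − f^{(3)}(4)] = −1/720 × (3.37160e-05 − 0.0312500) = 4.33559e-05.
Running total after k=2: 104.840.
k=3: B_{6}/(6)! × [f^{(5)}(39) − f^{(5)}(4)] = 1/30240 × (2.66004e-07 − 0.0234375) = -7.75041e-07.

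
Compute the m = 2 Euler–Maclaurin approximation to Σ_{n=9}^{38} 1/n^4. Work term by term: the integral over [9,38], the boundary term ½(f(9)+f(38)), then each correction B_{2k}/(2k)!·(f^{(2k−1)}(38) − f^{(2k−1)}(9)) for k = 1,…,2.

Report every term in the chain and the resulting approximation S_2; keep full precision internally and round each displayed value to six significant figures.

∫_9^38 1/x^4 dx evaluates to 0.000451173.
Boundary: ½(f(9) + f(38)) = ½(0.000152416 + 4.79585e-07) = 7.64477e-05.
So far: 0.000527620.
k=1: B_{2}/(2)! × [f^{(1)}(38) − f^{(1)}(9)] = 1/12 × (-5.04826e-08 − (-6.77404e-05)) = 5.64082e-06.
After k=1: 0.000533261.
k=2: B_{4}/(4)! × [f^{(3)}(38) − f^{(3)}(9)] = −1/720 × (-1.04881e-09 − (-2.50890e-05)) = -3.48444e-08.

S_2 ≈ 0.000533226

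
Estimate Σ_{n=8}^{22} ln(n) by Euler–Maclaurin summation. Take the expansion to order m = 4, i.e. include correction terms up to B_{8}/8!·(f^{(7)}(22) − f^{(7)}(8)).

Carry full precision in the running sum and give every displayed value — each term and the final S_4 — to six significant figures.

Integral: ∫_8^22 ln(x) dx = 37.3674.
Endpoint term: (f(8) + f(22))/2 = (2.07944 + 3.09104)/2 = 2.58524.
So far: 39.9526.
k=1: B_{2}/(2)! × [f^{(1)}(22) − f^{(1)}(8)] = 1/12 × (0.0454545 − 0.125000) = -0.00662879.
Running total after k=1: 39.9460.
k=2: B_{4}/(4)! × [f^{(3)}(22) − f^{(3)}(8)] = −1/720 × (0.000187829 − 0.00390625) = 5.16447e-06.
Running total after k=2: 39.9460.
k=3: B_{6}/(6)! × [f^{(5)}(22) − f^{(5)}(8)] = 1/30240 × (4.65691e-06 − 0.000732422) = -2.40663e-08.
Running total after k=3: 39.9460.
k=4: B_{8}/(8)! × [f^{(7)}(22) − f^{(7)}(8)] = −1/1209600 × (2.88651e-07 − 0.000343323) = 2.83593e-10.

S_4 ≈ 39.9460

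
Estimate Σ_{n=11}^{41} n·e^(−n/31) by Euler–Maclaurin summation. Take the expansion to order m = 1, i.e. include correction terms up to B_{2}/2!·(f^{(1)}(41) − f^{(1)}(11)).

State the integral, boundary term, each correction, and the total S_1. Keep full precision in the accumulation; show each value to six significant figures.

Integral: ∫_11^41 x·e^(−x/31) dx = 318.366.
½[f(11) + f(41)] = ½[7.71415 + 10.9243] = 9.31924.
So far: 327.685.
Correction k=1: B_{2}/2! · (f^{(1)}(41) − f^{(1)}(11)) = 1/12 · (-0.0859506 − 0.452443) = -0.0448661.

S_1 ≈ 327.640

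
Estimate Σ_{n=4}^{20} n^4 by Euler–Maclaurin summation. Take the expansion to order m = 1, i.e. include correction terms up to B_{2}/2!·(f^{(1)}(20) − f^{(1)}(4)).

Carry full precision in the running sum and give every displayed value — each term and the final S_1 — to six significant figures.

The integral term ∫_4^20 x^4 dx = 639795.
Endpoint term: (f(4) + f(20))/2 = (256.000 + 160000)/2 = 80128.0.
Running total after boundary: 719923.
Correction k=1: B_{2}/2! · (f^{(1)}(20) − f^{(1)}(4)) = 1/12 · (32000.0 − 256.000) = 2645.33.

S_1 ≈ 722569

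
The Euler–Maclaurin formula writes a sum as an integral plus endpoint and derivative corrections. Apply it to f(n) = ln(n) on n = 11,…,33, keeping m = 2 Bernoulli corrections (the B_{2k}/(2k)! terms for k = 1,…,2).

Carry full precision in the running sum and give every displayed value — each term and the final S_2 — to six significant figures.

S_2 ≈ 69.9501

The integral term ∫_11^33 ln(x) dx = 67.0079.
Boundary: ½(f(11) + f(33)) = ½(2.39790 + 3.49651) = 2.94720.
So far: 69.9551.
k=1: B_{2}/(2)! × [f^{(1)}(33) − f^{(1)}(11)] = 1/12 × (0.0303030 − 0.0909091) = -0.00505051.
After k=1: 69.9501.
k=2: B_{4}/(4)! × [f^{(3)}(33) − f^{(3)}(11)] = −1/720 × (5.56529e-05 − 0.00150263) = 2.00969e-06.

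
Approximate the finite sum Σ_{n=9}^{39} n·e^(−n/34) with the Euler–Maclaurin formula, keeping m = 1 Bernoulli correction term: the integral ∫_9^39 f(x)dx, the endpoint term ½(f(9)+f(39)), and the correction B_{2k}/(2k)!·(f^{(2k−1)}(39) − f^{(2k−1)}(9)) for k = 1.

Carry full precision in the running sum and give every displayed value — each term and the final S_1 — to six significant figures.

S_1 ≈ 343.373

Integral: ∫_9^39 x·e^(−x/34) dx = 333.778.
Boundary: ½(f(9) + f(39)) = ½(6.90688 + 12.3852) = 9.64605.
Integral + boundary = 343.424.
Order-1 term: 1/12 · (-0.0467014 − 0.564288) = -0.0509158.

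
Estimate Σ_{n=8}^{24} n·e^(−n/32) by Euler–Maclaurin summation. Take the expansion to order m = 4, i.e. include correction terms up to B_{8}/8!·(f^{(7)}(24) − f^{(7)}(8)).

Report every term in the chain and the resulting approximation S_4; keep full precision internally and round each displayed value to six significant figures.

S_4 ≈ 159.129

The integral term ∫_8^24 x·e^(−x/32) dx = 150.384.
Boundary: ½(f(8) + f(24)) = ½(6.23041 + 11.3368) = 8.78360.
Integral + boundary = 159.168.
Correction k=1: B_{2}/2! · (f^{(1)}(24) − f^{(1)}(8)) = 1/12 · (0.118092 − 0.584101) = -0.0388341.
Running total after k=1: 159.129.
Correction k=2: B_{4}/4! · (f^{(3)}(24) − f^{(3)}(8)) = −1/720 · (0.00103791 − 0.00209151) = 1.46332e-06.
Running total after k=2: 159.129.
Correction k=3: B_{6}/6! · (f^{(5)}(24) − f^{(5)}(8)) = 1/30240 · (1.91456e-06 − 3.52793e-06) = -5.33523e-11.
Running total after k=3: 159.129.
Correction k=4: B_{8}/8! · (f^{(7)}(24) − f^{(7)}(8)) = −1/1209600 · (2.74954e-09 − 4.89587e-09) = 1.77442e-15.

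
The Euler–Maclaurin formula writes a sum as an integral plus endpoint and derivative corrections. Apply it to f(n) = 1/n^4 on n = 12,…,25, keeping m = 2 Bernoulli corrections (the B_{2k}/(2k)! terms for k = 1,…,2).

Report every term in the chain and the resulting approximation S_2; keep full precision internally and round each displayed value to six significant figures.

S_2 ≈ 0.000198261

∫_12^25 1/x^4 dx evaluates to 0.000171568.
Boundary: ½(f(12) + f(25)) = ½(4.82253e-05 + 2.56000e-06) = 2.53927e-05.
Integral + boundary = 0.000196961.
Order-1 term: 1/12 · (-4.09600e-07 − (-1.60751e-05)) = 1.30546e-06.
Partial sum through k=1: 0.000198266.
Order-2 term: −1/720 · (-1.96608e-08 − (-3.34898e-06)) = -4.62405e-09.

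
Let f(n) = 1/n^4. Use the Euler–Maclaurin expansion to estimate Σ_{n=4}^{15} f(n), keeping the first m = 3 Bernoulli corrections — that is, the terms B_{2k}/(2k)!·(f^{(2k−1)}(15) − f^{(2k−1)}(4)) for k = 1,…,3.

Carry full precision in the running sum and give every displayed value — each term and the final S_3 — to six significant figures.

S_3 ≈ 0.00738833

∫_4^15 1/x^4 dx evaluates to 0.00510957.
½[f(4) + f(15)] = ½[0.00390625 + 1.97531e-05] = 0.00196300.
So far: 0.00707257.
Order-1 term: 1/12 · (-5.26749e-06 − (-0.00390625)) = 0.000325082.
Running total after k=1: 0.00739765.
Order-2 term: −1/720 · (-7.02332e-07 − (-0.00732422)) = -1.01716e-05.
Running total after k=2: 0.00738748.
Order-3 term: 1/30240 · (-1.74803e-07 − (-0.0256348)) = 8.47705e-07.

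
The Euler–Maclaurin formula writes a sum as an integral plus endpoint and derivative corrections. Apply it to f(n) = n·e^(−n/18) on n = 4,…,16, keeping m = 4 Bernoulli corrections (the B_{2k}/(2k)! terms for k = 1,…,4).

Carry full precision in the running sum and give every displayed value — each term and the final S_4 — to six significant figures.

Integral: ∫_4^16 x·e^(−x/18) dx = 65.4913.
½[f(4) + f(16)] = ½[3.20295 + 6.57780] = 4.89037.
So far: 70.3817.
Correction k=1: B_{2}/2! · (f^{(1)}(16) − f^{(1)}(4)) = 1/12 · (0.0456791 − 0.622796) = -0.0480931.
Running total after k=1: 70.3336.
Correction k=2: B_{4}/4! · (f^{(3)}(16) − f^{(3)}(4)) = −1/720 · (0.00267872 − 0.00686503) = 5.81433e-06.
Running total after k=2: 70.3336.
Correction k=3: B_{6}/6! · (f^{(5)}(16) − f^{(5)}(4)) = 1/30240 · (1.61001e-05 − 3.64440e-05) = -6.72747e-10.
Running total after k=3: 70.3336.
Correction k=4: B_{8}/8! · (f^{(7)}(16) − f^{(7)}(4)) = −1/1209600 · (7.38662e-08 − 1.59567e-07) = 7.08503e-14.

S_4 ≈ 70.3336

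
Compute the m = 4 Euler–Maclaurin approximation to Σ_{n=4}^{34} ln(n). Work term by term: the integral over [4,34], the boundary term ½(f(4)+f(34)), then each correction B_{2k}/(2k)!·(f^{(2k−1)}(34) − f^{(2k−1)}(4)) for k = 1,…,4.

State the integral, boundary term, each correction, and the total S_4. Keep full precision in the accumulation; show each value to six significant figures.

Integral: ∫_4^34 ln(x) dx = 84.3511.
Boundary: ½(f(4) + f(34)) = ½(1.38629 + 3.52636) = 2.45633.
Integral + boundary = 86.8074.
Order-1 term: 1/12 · (0.0294118 − 0.250000) = -0.0183824.
Partial sum through k=1: 86.7890.
Order-2 term: −1/720 · (5.08854e-05 − 0.0312500) = 4.33321e-05.
Partial sum through k=2: 86.7891.
Order-3 term: 1/30240 · (5.28222e-07 − 0.0234375) = -7.75032e-07.
Partial sum through k=3: 86.7891.
Order-4 term: −1/1209600 · (1.37082e-08 − 0.0439453) = 3.63304e-08.

S_4 ≈ 86.7891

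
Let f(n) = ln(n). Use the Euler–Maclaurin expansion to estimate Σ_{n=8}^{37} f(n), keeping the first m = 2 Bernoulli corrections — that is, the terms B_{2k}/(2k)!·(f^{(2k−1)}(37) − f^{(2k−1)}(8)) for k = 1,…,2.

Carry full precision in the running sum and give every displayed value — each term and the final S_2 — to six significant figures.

The integral term ∫_8^37 ln(x) dx = 87.9684.
Endpoint term: (f(8) + f(37))/2 = (2.07944 + 3.61092)/2 = 2.84518.
Integral + boundary = 90.8136.
k=1: B_{2}/(2)! × [f^{(1)}(37) − f^{(1)}(8)] = 1/12 × (0.0270270 − 0.125000) = -0.00816441.
Partial sum through k=1: 90.8054.
k=2: B_{4}/(4)! × [f^{(3)}(37) − f^{(3)}(8)] = −1/720 × (3.94843e-05 − 0.00390625) = 5.37051e-06.

S_2 ≈ 90.8055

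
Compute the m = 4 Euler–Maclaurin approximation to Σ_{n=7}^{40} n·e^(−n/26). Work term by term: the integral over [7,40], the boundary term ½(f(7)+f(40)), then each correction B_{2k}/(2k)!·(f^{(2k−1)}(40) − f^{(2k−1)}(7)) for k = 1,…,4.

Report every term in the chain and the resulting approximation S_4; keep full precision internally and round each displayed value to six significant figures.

S_4 ≈ 293.951

Integral: ∫_7^40 x·e^(−x/26) dx = 287.039.
Endpoint term: (f(7) + f(40))/2 = (5.34777 + 8.58845)/2 = 6.96811.
So far: 294.007.
Correction k=1: B_{2}/2! · (f^{(1)}(40) − f^{(1)}(7)) = 1/12 · (-0.115614 − 0.558284) = -0.0561581.
Partial sum through k=1: 293.951.
Correction k=2: B_{4}/4! · (f^{(3)}(40) − f^{(3)}(7)) = −1/720 · (0.000464214 − 0.00308612) = 3.64154e-06.
Partial sum through k=2: 293.951.
Correction k=3: B_{6}/6! · (f^{(5)}(40) − f^{(5)}(7)) = 1/30240 · (1.62641e-06 − 7.90884e-06) = -2.07752e-10.
Partial sum through k=3: 293.951.
Correction k=4: B_{8}/8! · (f^{(7)}(40) − f^{(7)}(7)) = −1/1209600 · (3.79603e-09 − 1.66456e-08) = 1.06230e-14.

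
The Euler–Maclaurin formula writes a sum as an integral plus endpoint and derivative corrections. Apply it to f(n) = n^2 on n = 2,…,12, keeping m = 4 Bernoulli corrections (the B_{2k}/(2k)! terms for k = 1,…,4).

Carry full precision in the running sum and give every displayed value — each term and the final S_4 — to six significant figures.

The integral term ∫_2^12 x^2 dx = 573.333.
Boundary: ½(f(2) + f(12)) = ½(4.00000 + 144.000) = 74.0000.
Integral + boundary = 647.333.
Correction k=1: B_{2}/2! · (f^{(1)}(12) − f^{(1)}(2)) = 1/12 · (24.0000 − 4.00000) = 1.66667.
Running total after k=1: 649.000.
Correction k=2: B_{4}/4! · (f^{(3)}(12) − f^{(3)}(2)) = −1/720 · (0.00000 − 0.00000) = 0.00000.
Running total after k=2: 649.000.
Correction k=3: B_{6}/6! · (f^{(5)}(12) − f^{(5)}(2)) = 1/30240 · (0.00000 − 0.00000) = 0.00000.
Running total after k=3: 649.000.
Correction k=4: B_{8}/8! · (f^{(7)}(12) − f^{(7)}(2)) = −1/1209600 · (0.00000 − 0.00000) = 0.00000.

S_4 ≈ 649.000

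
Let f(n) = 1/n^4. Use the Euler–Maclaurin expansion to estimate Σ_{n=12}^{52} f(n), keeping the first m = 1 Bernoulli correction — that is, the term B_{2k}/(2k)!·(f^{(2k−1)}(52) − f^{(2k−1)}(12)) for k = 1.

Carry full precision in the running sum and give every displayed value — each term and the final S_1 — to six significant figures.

The integral term ∫_12^52 1/x^4 dx = 0.000190531.
Boundary: ½(f(12) + f(52)) = ½(4.82253e-05 + 1.36769e-07) = 2.41810e-05.
So far: 0.000214712.
Order-1 term: 1/12 · (-1.05207e-08 − (-1.60751e-05)) = 1.33872e-06.

S_1 ≈ 0.000216050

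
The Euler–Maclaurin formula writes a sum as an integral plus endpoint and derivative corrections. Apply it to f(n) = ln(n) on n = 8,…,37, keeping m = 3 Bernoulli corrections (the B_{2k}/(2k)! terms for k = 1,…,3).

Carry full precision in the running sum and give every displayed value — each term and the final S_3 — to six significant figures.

Integral: ∫_8^37 ln(x) dx = 87.9684.
½[f(8) + f(37)] = ½[2.07944 + 3.61092] = 2.84518.
Running total after boundary: 90.8136.
Correction k=1: B_{2}/2! · (f^{(1)}(37) − f^{(1)}(8)) = 1/12 · (0.0270270 − 0.125000) = -0.00816441.
Partial sum through k=1: 90.8054.
Correction k=2: B_{4}/4! · (f^{(3)}(37) − f^{(3)}(8)) = −1/720 · (3.94843e-05 − 0.00390625) = 5.37051e-06.
Partial sum through k=2: 90.8055.
Correction k=3: B_{6}/6! · (f^{(5)}(37) − f^{(5)}(8)) = 1/30240 · (3.46101e-07 − 0.000732422) = -2.42089e-08.

S_3 ≈ 90.8055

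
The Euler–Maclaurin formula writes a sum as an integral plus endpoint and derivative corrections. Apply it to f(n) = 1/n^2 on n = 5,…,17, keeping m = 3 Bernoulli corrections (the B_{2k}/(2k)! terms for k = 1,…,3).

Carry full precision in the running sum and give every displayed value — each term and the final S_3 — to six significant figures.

S_3 ≈ 0.164196

The integral term ∫_5^17 1/x^2 dx = 0.141176.
½[f(5) + f(17)] = ½[0.0400000 + 0.00346021] = 0.0217301.
So far: 0.162907.
Correction k=1: B_{2}/2! · (f^{(1)}(17) − f^{(1)}(5)) = 1/12 · (-0.000407083 − (-0.0160000)) = 0.00129941.
Partial sum through k=1: 0.164206.
Correction k=2: B_{4}/4! · (f^{(3)}(17) − f^{(3)}(5)) = −1/720 · (-1.69031e-05 − (-0.00768000)) = -1.06432e-05.
Partial sum through k=2: 0.164195.
Correction k=3: B_{6}/6! · (f^{(5)}(17) − f^{(5)}(5)) = 1/30240 · (-1.75465e-06 − (-0.00921600)) = 3.04704e-07.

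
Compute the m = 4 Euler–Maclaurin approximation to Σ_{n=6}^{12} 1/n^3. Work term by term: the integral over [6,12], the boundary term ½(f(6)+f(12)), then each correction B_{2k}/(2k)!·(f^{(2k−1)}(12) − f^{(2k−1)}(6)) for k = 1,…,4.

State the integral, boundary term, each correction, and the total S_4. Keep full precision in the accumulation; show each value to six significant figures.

Integral: ∫_6^12 1/x^3 dx = 0.0104167.
Endpoint term: (f(6) + f(12))/2 = (0.00462963 + 0.000578704)/2 = 0.00260417.
Integral + boundary = 0.0130208.
Correction k=1: B_{2}/2! · (f^{(1)}(12) − f^{(1)}(6)) = 1/12 · (-0.000144676 − (-0.00231481)) = 0.000180845.
Partial sum through k=1: 0.0132017.
Correction k=2: B_{4}/4! · (f^{(3)}(12) − f^{(3)}(6)) = −1/720 · (-2.00939e-05 − (-0.00128601)) = -1.75821e-06.
Partial sum through k=2: 0.0131999.
Correction k=3: B_{6}/6! · (f^{(5)}(12) − f^{(5)}(6)) = 1/30240 · (-5.86071e-06 − (-0.00150034)) = 4.94207e-08.
Partial sum through k=3: 0.0132000.
Correction k=4: B_{8}/8! · (f^{(7)}(12) − f^{(7)}(6)) = −1/1209600 · (-2.93036e-06 − (-0.00300069)) = -2.47830e-09.

S_4 ≈ 0.0132000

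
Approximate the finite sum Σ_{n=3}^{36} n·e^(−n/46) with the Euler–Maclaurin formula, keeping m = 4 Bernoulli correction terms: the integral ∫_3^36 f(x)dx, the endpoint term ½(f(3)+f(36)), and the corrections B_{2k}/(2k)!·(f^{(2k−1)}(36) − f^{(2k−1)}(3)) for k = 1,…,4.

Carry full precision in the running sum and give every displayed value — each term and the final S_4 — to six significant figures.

S_4 ≈ 396.659

∫_3^36 x·e^(−x/46) dx evaluates to 387.088.
½[f(3) + f(36)] = ½[2.81059 + 16.4596] = 9.63511.
Running total after boundary: 396.723.
Order-1 term: 1/12 · (0.0993939 − 0.875764) = -0.0646975.
Running total after k=1: 396.659.
Order-2 term: −1/720 · (0.000479120 − 0.00129938) = 1.13925e-06.
Running total after k=2: 396.659.
Order-3 term: 1/30240 · (4.30655e-07 − 1.03255e-06) = -1.99041e-11.
Running total after k=3: 396.659.
Order-4 term: −1/1209600 · (3.00040e-10 − 6.85744e-10) = 3.18870e-16.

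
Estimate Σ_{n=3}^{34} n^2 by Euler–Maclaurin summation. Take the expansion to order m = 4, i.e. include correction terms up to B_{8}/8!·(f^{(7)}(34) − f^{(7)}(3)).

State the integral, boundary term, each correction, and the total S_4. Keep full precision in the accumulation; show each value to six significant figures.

The integral term ∫_3^34 x^2 dx = 13092.3.
½[f(3) + f(34)] = ½[9.00000 + 1156.00] = 582.500.
Running total after boundary: 13674.8.
k=1: B_{2}/(2)! × [f^{(1)}(34) − f^{(1)}(3)] = 1/12 × (68.0000 − 6.00000) = 5.16667.
Running total after k=1: 13680.0.
k=2: B_{4}/(4)! × [f^{(3)}(34) − f^{(3)}(3)] = −1/720 × (0.00000 − 0.00000) = 0.00000.
Running total after k=2: 13680.0.
k=3: B_{6}/(6)! × [f^{(5)}(34) − f^{(5)}(3)] = 1/30240 × (0.00000 − 0.00000) = 0.00000.
Running total after k=3: 13680.0.
k=4: B_{8}/(8)! × [f^{(7)}(34) − f^{(7)}(3)] = −1/1209600 × (0.00000 − 0.00000) = 0.00000.

S_4 ≈ 13680.0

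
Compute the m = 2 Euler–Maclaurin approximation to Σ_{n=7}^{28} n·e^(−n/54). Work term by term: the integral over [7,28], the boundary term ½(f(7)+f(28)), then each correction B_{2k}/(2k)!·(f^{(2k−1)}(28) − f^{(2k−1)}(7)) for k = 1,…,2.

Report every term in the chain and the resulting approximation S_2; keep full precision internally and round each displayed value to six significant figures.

S_2 ≈ 268.448

Integral: ∫_7^28 x·e^(−x/54) dx = 257.078.
Endpoint term: (f(7) + f(28))/2 = (6.14894 + 16.6713)/2 = 11.4101.
So far: 268.488.
Correction k=1: B_{2}/2! · (f^{(1)}(28) − f^{(1)}(7)) = 1/12 · (0.286675 − 0.764551) = -0.0398230.
Partial sum through k=1: 268.448.
Correction k=2: B_{4}/4! · (f^{(3)}(28) − f^{(3)}(7)) = −1/720 · (0.000506680 − 0.000864675) = 4.97215e-07.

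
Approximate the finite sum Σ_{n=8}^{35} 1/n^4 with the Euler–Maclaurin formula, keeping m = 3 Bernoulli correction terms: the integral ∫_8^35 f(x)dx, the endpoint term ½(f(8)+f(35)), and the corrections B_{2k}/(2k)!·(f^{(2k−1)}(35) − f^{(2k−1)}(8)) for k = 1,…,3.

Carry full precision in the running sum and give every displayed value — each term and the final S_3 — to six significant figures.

∫_8^35 1/x^4 dx evaluates to 0.000643267.
Endpoint term: (f(8) + f(35))/2 = (0.000244141 + 6.66389e-07)/2 = 0.000122404.
So far: 0.000765671.
Order-1 term: 1/12 · (-7.61587e-08 − (-0.000122070)) = 1.01662e-05.
After k=1: 0.000775837.
Order-2 term: −1/720 · (-1.86511e-09 − (-5.72205e-05)) = -7.94703e-08.
After k=2: 0.000775757.
Order-3 term: 1/30240 · (-8.52623e-11 − (-5.00679e-05)) = 1.65568e-09.

S_3 ≈ 0.000775759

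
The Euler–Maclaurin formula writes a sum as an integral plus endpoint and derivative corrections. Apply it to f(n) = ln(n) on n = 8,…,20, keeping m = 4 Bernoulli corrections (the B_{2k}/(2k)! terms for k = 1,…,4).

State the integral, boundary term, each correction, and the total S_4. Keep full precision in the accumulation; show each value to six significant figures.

S_4 ≈ 33.8105

The integral term ∫_8^20 ln(x) dx = 31.2791.
Endpoint term: (f(8) + f(20))/2 = (2.07944 + 2.99573)/2 = 2.53759.
So far: 33.8167.
Correction k=1: B_{2}/2! · (f^{(1)}(20) − f^{(1)}(8)) = 1/12 · (0.0500000 − 0.125000) = -0.00625000.
Running total after k=1: 33.8105.
Correction k=2: B_{4}/4! · (f^{(3)}(20) − f^{(3)}(8)) = −1/720 · (0.000250000 − 0.00390625) = 5.07812e-06.
Running total after k=2: 33.8105.
Correction k=3: B_{6}/6! · (f^{(5)}(20) − f^{(5)}(8)) = 1/30240 · (7.50000e-06 − 0.000732422) = -2.39723e-08.
Running total after k=3: 33.8105.
Correction k=4: B_{8}/8! · (f^{(7)}(20) − f^{(7)}(8)) = −1/1209600 · (5.62500e-07 − 0.000343323) = 2.83367e-10.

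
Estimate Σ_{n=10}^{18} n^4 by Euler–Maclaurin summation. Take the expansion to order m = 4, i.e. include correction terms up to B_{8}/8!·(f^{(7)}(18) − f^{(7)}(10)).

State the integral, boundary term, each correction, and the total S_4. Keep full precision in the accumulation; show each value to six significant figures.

S_4 ≈ 417012

The integral term ∫_10^18 x^4 dx = 357914.
Boundary: ½(f(10) + f(18)) = ½(10000.0 + 104976) = 57488.0.
Integral + boundary = 415402.
Correction k=1: B_{2}/2! · (f^{(1)}(18) − f^{(1)}(10)) = 1/12 · (23328.0 − 4000.00) = 1610.67.
Partial sum through k=1: 417012.
Correction k=2: B_{4}/4! · (f^{(3)}(18) − f^{(3)}(10)) = −1/720 · (432.000 − 240.000) = -0.266667.
Partial sum through k=2: 417012.
Correction k=3: B_{6}/6! · (f^{(5)}(18) − f^{(5)}(10)) = 1/30240 · (0.00000 − 0.00000) = 0.00000.
Partial sum through k=3: 417012.
Correction k=4: B_{8}/8! · (f^{(7)}(18) − f^{(7)}(10)) = −1/1209600 · (0.00000 − 0.00000) = 0.00000.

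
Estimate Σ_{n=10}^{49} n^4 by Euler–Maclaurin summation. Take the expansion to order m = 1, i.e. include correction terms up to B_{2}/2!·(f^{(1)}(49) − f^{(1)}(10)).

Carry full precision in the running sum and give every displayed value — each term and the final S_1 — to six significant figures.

S_1 ≈ 5.94013e+07

The integral term ∫_10^49 x^4 dx = 5.64750e+07.
Boundary: ½(f(10) + f(49)) = ½(10000.0 + 5.76480e+06) = 2.88740e+06.
Integral + boundary = 5.93625e+07.
k=1: B_{2}/(2)! × [f^{(1)}(49) − f^{(1)}(10)] = 1/12 × (470596 − 4000.00) = 38883.0.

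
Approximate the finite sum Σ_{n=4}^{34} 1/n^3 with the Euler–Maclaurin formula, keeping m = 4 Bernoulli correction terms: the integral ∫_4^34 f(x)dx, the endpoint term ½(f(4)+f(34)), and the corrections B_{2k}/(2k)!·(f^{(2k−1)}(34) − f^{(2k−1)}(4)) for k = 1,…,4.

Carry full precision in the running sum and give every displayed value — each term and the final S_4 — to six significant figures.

S_4 ≈ 0.0395999

Integral: ∫_4^34 1/x^3 dx = 0.0308175.
Endpoint term: (f(4) + f(34))/2 = (0.0156250 + 2.54427e-05)/2 = 0.00782522.
So far: 0.0386427.
Order-1 term: 1/12 · (-2.24494e-06 − (-0.0117188)) = 0.000976375.
Partial sum through k=1: 0.0396191.
Order-2 term: −1/720 · (-3.88399e-08 − (-0.0146484)) = -2.03450e-05.
Partial sum through k=2: 0.0395987.
Order-3 term: 1/30240 · (-1.41114e-09 − (-0.0384521)) = 1.27157e-06.
Partial sum through k=3: 0.0396000.
Order-4 term: −1/1209600 · (-8.78909e-11 − (-0.173035)) = -1.43051e-07.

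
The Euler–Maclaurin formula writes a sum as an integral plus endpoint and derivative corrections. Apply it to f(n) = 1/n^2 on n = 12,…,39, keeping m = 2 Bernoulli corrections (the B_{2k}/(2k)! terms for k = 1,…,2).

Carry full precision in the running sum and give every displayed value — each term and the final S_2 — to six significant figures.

Integral: ∫_12^39 1/x^2 dx = 0.0576923.
Boundary: ½(f(12) + f(39)) = ½(0.00694444 + 0.000657462) = 0.00380095.
Integral + boundary = 0.0614933.
Order-1 term: 1/12 · (-3.37160e-05 − (-0.00115741)) = 9.36409e-05.
Running total after k=1: 0.0615869.
Order-2 term: −1/720 · (-2.66004e-07 − (-9.64506e-05)) = -1.33590e-07.

S_2 ≈ 0.0615868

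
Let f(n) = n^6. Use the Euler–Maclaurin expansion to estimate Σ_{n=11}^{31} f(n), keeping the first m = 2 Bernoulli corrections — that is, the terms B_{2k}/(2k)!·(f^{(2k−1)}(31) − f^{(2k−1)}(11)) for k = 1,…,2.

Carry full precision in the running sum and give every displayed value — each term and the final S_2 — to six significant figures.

S_2 ≈ 4.38646e+09

∫_11^31 x^6 dx evaluates to 3.92759e+09.
½[f(11) + f(31)] = ½[1.77156e+06 + 8.87504e+08] = 4.44638e+08.
Running total after boundary: 4.37223e+09.
Correction k=1: B_{2}/2! · (f^{(1)}(31) − f^{(1)}(11)) = 1/12 · (1.71775e+08 − 966306) = 1.42340e+07.
Running total after k=1: 4.38646e+09.
Correction k=2: B_{4}/4! · (f^{(3)}(31) − f^{(3)}(11)) = −1/720 · (3.57492e+06 − 159720) = -4743.33.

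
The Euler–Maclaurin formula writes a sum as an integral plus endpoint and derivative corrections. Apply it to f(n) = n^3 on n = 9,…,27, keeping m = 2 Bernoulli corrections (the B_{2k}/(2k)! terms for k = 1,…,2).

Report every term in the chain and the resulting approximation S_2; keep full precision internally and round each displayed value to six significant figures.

S_2 ≈ 141588

∫_9^27 x^3 dx evaluates to 131220.
½[f(9) + f(27)] = ½[729.000 + 19683.0] = 10206.0.
So far: 141426.
k=1: B_{2}/(2)! × [f^{(1)}(27) − f^{(1)}(9)] = 1/12 × (2187.00 − 243.000) = 162.000.
Running total after k=1: 141588.
k=2: B_{4}/(4)! × [f^{(3)}(27) − f^{(3)}(9)] = −1/720 × (6.00000 − 6.00000) = 0.00000.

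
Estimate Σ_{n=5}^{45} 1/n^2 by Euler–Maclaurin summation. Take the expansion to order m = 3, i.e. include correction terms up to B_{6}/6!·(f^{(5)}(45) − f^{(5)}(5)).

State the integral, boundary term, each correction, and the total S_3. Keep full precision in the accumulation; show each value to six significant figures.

S_3 ≈ 0.199346

The integral term ∫_5^45 1/x^2 dx = 0.177778.
Boundary: ½(f(5) + f(45)) = ½(0.0400000 + 0.000493827) = 0.0202469.
So far: 0.198025.
k=1: B_{2}/(2)! × [f^{(1)}(45) − f^{(1)}(5)] = 1/12 × (-2.19479e-05 − (-0.0160000)) = 0.00133150.
After k=1: 0.199356.
k=2: B_{4}/(4)! × [f^{(3)}(45) − f^{(3)}(5)] = −1/720 × (-1.30061e-07 − (-0.00768000)) = -1.06665e-05.
After k=2: 0.199346.
k=3: B_{6}/(6)! × [f^{(5)}(45) − f^{(5)}(5)] = 1/30240 × (-1.92684e-09 − (-0.00921600)) = 3.04762e-07.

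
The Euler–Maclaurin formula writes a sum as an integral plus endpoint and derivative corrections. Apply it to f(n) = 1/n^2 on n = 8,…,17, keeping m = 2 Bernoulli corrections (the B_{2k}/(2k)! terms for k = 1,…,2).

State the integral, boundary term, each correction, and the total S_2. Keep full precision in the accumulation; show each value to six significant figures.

S_2 ≈ 0.0760097

Integral: ∫_8^17 1/x^2 dx = 0.0661765.
Endpoint term: (f(8) + f(17))/2 = (0.0156250 + 0.00346021)/2 = 0.00954260.
Integral + boundary = 0.0757191.
k=1: B_{2}/(2)! × [f^{(1)}(17) − f^{(1)}(8)] = 1/12 × (-0.000407083 − (-0.00390625)) = 0.000291597.
Running total after k=1: 0.0760107.
k=2: B_{4}/(4)! × [f^{(3)}(17) − f^{(3)}(8)] = −1/720 × (-1.69031e-05 − (-0.000732422)) = -9.93776e-07.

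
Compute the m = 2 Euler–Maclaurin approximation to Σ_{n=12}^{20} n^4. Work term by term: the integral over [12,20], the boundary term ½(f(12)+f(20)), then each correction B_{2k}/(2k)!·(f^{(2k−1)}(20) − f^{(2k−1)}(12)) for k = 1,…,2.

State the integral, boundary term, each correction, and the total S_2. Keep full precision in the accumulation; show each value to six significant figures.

S_2 ≈ 682692

∫_12^20 x^4 dx evaluates to 590234.
Boundary: ½(f(12) + f(20)) = ½(20736.0 + 160000) = 90368.0.
Running total after boundary: 680602.
k=1: B_{2}/(2)! × [f^{(1)}(20) − f^{(1)}(12)] = 1/12 × (32000.0 − 6912.00) = 2090.67.
Running total after k=1: 682692.
k=2: B_{4}/(4)! × [f^{(3)}(20) − f^{(3)}(12)] = −1/720 × (480.000 − 288.000) = -0.266667.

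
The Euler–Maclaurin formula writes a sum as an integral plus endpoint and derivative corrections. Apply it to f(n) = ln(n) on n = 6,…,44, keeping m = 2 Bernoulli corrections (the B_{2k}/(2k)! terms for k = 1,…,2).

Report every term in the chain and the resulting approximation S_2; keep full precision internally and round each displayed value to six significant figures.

∫_6^44 ln(x) dx evaluates to 117.754.
Endpoint term: (f(6) + f(44))/2 = (1.79176 + 3.78419)/2 = 2.78797.
So far: 120.542.
Correction k=1: B_{2}/2! · (f^{(1)}(44) − f^{(1)}(6)) = 1/12 · (0.0227273 − 0.166667) = -0.0119949.
Running total after k=1: 120.530.
Correction k=2: B_{4}/4! · (f^{(3)}(44) − f^{(3)}(6)) = −1/720 · (2.34786e-05 − 0.00925926) = 1.28275e-05.

S_2 ≈ 120.530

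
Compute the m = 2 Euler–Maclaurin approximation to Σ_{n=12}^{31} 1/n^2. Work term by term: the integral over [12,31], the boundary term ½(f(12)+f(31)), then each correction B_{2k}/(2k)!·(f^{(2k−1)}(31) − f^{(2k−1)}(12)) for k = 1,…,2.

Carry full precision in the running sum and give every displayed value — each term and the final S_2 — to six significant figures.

∫_12^31 1/x^2 dx evaluates to 0.0510753.
Endpoint term: (f(12) + f(31))/2 = (0.00694444 + 0.00104058)/2 = 0.00399251.
So far: 0.0550678.
Order-1 term: 1/12 · (-6.71344e-05 − (-0.00115741)) = 9.08561e-05.
Running total after k=1: 0.0551586.
Order-2 term: −1/720 · (-8.38306e-07 − (-9.64506e-05)) = -1.32795e-07.

S_2 ≈ 0.0551585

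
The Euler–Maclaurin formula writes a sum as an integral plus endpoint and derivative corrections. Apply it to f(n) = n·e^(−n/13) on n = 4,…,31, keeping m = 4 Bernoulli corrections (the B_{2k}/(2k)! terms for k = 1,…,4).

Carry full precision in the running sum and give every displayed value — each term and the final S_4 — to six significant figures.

S_4 ≈ 112.616

The integral term ∫_4^31 x·e^(−x/13) dx = 109.771.
Endpoint term: (f(4) + f(31))/2 = (2.94057 + 2.85586)/2 = 2.89821.
Running total after boundary: 112.669.
Correction k=1: B_{2}/2! · (f^{(1)}(31) − f^{(1)}(4)) = 1/12 · (-0.127557 − 0.508944) = -0.0530417.
Running total after k=1: 112.616.
Correction k=2: B_{4}/4! · (f^{(3)}(31) − f^{(3)}(4)) = −1/720 · (0.000335455 − 0.0117114) = 1.57999e-05.
Running total after k=2: 112.616.
Correction k=3: B_{6}/6! · (f^{(5)}(31) − f^{(5)}(4)) = 1/30240 · (8.43601e-06 − 0.000120777) = -3.71498e-09.
Running total after k=3: 112.616.
Correction k=4: B_{8}/8! · (f^{(7)}(31) − f^{(7)}(4)) = −1/1209600 · (8.80892e-08 − 1.01926e-06) = 7.69821e-13.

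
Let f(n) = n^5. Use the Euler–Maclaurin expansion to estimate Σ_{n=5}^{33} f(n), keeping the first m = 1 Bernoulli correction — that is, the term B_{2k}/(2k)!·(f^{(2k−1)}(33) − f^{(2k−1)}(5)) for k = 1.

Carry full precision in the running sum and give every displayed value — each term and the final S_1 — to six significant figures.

S_1 ≈ 2.35305e+08

Integral: ∫_5^33 x^5 dx = 2.15242e+08.
Boundary: ½(f(5) + f(33)) = ½(3125.00 + 3.91354e+07) = 1.95693e+07.
So far: 2.34811e+08.
Order-1 term: 1/12 · (5.92960e+06 − 3125.00) = 493873.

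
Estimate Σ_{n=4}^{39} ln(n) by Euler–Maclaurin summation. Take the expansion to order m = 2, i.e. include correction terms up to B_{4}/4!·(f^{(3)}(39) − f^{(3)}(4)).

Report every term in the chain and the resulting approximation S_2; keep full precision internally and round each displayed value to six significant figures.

S_2 ≈ 104.840

Integral: ∫_4^39 ln(x) dx = 102.334.
Endpoint term: (f(4) + f(39))/2 = (1.38629 + 3.66356)/2 = 2.52493.
So far: 104.859.
Order-1 term: 1/12 · (0.0256410 − 0.250000) = -0.0186966.
Running total after k=1: 104.840.
Order-2 term: −1/720 · (3.37160e-05 − 0.0312500) = 4.33559e-05.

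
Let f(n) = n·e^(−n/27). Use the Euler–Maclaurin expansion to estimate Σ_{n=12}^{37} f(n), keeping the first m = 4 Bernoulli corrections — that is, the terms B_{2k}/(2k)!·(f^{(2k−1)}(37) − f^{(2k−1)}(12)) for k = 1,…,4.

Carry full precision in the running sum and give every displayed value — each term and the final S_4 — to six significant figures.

S_4 ≈ 244.738

The integral term ∫_12^37 x·e^(−x/27) dx = 236.229.
Boundary: ½(f(12) + f(37)) = ½(7.69416 + 9.39848) = 8.54632.
Integral + boundary = 244.775.
Correction k=1: B_{2}/2! · (f^{(1)}(37) − f^{(1)}(12)) = 1/12 · (-0.0940788 − 0.356211) = -0.0375242.
Running total after k=1: 244.738.
Correction k=2: B_{4}/4! · (f^{(3)}(37) − f^{(3)}(12)) = −1/720 · (0.000567828 − 0.00224770) = 2.33315e-06.
Running total after k=2: 244.738.
Correction k=3: B_{6}/6! · (f^{(5)}(37) − f^{(5)}(12)) = 1/30240 · (1.73485e-06 − 5.49625e-06) = -1.24385e-10.
Running total after k=3: 244.738.
Correction k=4: B_{8}/8! · (f^{(7)}(37) − f^{(7)}(12)) = −1/1209600 · (3.69108e-09 − 1.08494e-08) = 5.91796e-15.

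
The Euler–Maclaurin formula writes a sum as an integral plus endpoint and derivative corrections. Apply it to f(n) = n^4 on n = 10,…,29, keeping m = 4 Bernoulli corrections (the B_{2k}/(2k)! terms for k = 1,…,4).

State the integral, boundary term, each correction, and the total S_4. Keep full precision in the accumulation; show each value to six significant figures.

S_4 ≈ 4.44867e+06

Integral: ∫_10^29 x^4 dx = 4.08223e+06.
Endpoint term: (f(10) + f(29))/2 = (10000.0 + 707281)/2 = 358640.
So far: 4.44087e+06.
Order-1 term: 1/12 · (97556.0 − 4000.00) = 7796.33.
Running total after k=1: 4.44867e+06.
Order-2 term: −1/720 · (696.000 − 240.000) = -0.633333.
Running total after k=2: 4.44867e+06.
Order-3 term: 1/30240 · (0.00000 − 0.00000) = 0.00000.
Running total after k=3: 4.44867e+06.
Order-4 term: −1/1209600 · (0.00000 − 0.00000) = 0.00000.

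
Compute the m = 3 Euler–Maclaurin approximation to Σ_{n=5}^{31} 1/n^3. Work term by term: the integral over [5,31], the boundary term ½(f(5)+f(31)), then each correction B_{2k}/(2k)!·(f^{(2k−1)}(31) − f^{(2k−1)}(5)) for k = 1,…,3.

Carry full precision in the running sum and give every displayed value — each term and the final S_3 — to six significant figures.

S_3 ≈ 0.0238911

∫_5^31 1/x^3 dx evaluates to 0.0194797.
Endpoint term: (f(5) + f(31))/2 = (0.00800000 + 3.35672e-05)/2 = 0.00401678.
So far: 0.0234965.
Order-1 term: 1/12 · (-3.24844e-06 − (-0.00480000)) = 0.000399729.
Partial sum through k=1: 0.0238962.
Order-2 term: −1/720 · (-6.76054e-08 − (-0.00384000)) = -5.33324e-06.
Partial sum through k=2: 0.0238909.
Order-3 term: 1/30240 · (-2.95466e-09 − (-0.00645120)) = 2.13333e-07.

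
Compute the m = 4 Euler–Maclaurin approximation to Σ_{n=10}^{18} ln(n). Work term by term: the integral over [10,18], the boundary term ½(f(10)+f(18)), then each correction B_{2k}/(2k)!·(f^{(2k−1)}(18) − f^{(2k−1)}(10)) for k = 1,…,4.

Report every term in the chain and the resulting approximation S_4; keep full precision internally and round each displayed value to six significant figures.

∫_10^18 ln(x) dx evaluates to 21.0008.
Endpoint term: (f(10) + f(18))/2 = (2.30259 + 2.89037)/2 = 2.59648.
Running total after boundary: 23.5973.
Order-1 term: 1/12 · (0.0555556 − 0.100000) = -0.00370370.
After k=1: 23.5936.
Order-2 term: −1/720 · (0.000342936 − 0.00200000) = 2.30148e-06.
After k=2: 23.5936.
Order-3 term: 1/30240 · (1.27013e-05 − 0.000240000) = -7.51649e-09.
After k=3: 23.5936.
Order-4 term: −1/1209600 · (1.17605e-06 − 7.20000e-05) = 5.85515e-11.

S_4 ≈ 23.5936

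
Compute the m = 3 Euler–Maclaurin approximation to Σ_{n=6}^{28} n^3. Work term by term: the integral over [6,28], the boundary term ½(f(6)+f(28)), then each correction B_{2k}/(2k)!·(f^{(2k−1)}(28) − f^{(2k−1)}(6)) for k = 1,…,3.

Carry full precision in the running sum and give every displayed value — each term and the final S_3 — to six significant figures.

S_3 ≈ 164611

Integral: ∫_6^28 x^3 dx = 153340.
½[f(6) + f(28)] = ½[216.000 + 21952.0] = 11084.0.
So far: 164424.
Order-1 term: 1/12 · (2352.00 − 108.000) = 187.000.
Partial sum through k=1: 164611.
Order-2 term: −1/720 · (6.00000 − 6.00000) = 0.00000.
Partial sum through k=2: 164611.
Order-3 term: 1/30240 · (0.00000 − 0.00000) = 0.00000.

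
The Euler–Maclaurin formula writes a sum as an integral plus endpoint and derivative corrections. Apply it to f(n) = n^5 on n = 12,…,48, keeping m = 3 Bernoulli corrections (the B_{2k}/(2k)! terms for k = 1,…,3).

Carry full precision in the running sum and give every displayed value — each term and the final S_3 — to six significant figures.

∫_12^48 x^5 dx evaluates to 2.03793e+09.
Boundary: ½(f(12) + f(48)) = ½(248832 + 2.54804e+08) = 1.27526e+08.
Running total after boundary: 2.16546e+09.
k=1: B_{2}/(2)! × [f^{(1)}(48) − f^{(1)}(12)] = 1/12 × (2.65421e+07 − 103680) = 2.20320e+06.
Running total after k=1: 2.16766e+09.
k=2: B_{4}/(4)! × [f^{(3)}(48) − f^{(3)}(12)] = −1/720 × (138240 − 8640.00) = -180.000.
Running total after k=2: 2.16766e+09.
k=3: B_{6}/(6)! × [f^{(5)}(48) − f^{(5)}(12)] = 1/30240 × (120.000 − 120.000) = 0.00000.

S_3 ≈ 2.16766e+09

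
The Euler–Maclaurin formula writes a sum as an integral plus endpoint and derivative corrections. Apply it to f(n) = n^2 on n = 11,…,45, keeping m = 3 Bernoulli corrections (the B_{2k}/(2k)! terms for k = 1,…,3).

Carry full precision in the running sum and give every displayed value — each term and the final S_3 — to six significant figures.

Integral: ∫_11^45 x^2 dx = 29931.3.
Boundary: ½(f(11) + f(45)) = ½(121.000 + 2025.00) = 1073.00.
Running total after boundary: 31004.3.
Correction k=1: B_{2}/2! · (f^{(1)}(45) − f^{(1)}(11)) = 1/12 · (90.0000 − 22.0000) = 5.66667.
After k=1: 31010.0.
Correction k=2: B_{4}/4! · (f^{(3)}(45) − f^{(3)}(11)) = −1/720 · (0.00000 − 0.00000) = 0.00000.
After k=2: 31010.0.
Correction k=3: B_{6}/6! · (f^{(5)}(45) − f^{(5)}(11)) = 1/30240 · (0.00000 − 0.00000) = 0.00000.

S_3 ≈ 31010.0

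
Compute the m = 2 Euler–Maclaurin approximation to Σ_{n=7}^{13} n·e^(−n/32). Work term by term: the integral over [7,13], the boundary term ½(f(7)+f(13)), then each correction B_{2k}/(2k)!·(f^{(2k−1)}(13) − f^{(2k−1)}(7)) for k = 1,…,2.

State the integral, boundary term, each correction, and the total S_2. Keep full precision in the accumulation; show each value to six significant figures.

The integral term ∫_7^13 x·e^(−x/32) dx = 43.5494.
Endpoint term: (f(7) + f(13))/2 = (5.62466 + 8.65987)/2 = 7.14226.
So far: 50.6916.
Order-1 term: 1/12 · (0.395523 − 0.627752) = -0.0193524.
Partial sum through k=1: 50.6723.
Order-2 term: −1/720 · (0.00168731 − 0.00218242) = 6.87645e-07.

S_2 ≈ 50.6723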